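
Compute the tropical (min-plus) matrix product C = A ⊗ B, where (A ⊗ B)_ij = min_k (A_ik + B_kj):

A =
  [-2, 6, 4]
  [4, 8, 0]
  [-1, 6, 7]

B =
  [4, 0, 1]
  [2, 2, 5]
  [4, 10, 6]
A ⊗ B =
  [2, -2, -1]
  [4, 4, 5]
  [3, -1, 0]

Apply the min-plus product entry-by-entry:
  C[0][0] = min over k of (A[0][0] + B[0][0] = -2 + 4 = 2, A[0][1] + B[1][0] = 6 + 2 = 8, A[0][2] + B[2][0] = 4 + 4 = 8) = 2 (attained at k = 0)
  C[0][1] = min over k of (A[0][0] + B[0][1] = -2 + 0 = -2, A[0][1] + B[1][1] = 6 + 2 = 8, A[0][2] + B[2][1] = 4 + 10 = 14) = -2 (attained at k = 0)
  C[0][2] = min over k of (A[0][0] + B[0][2] = -2 + 1 = -1, A[0][1] + B[1][2] = 6 + 5 = 11, A[0][2] + B[2][2] = 4 + 6 = 10) = -1 (attained at k = 0)
  C[1][0] = min over k of (A[1][0] + B[0][0] = 4 + 4 = 8, A[1][1] + B[1][0] = 8 + 2 = 10, A[1][2] + B[2][0] = 0 + 4 = 4) = 4 (attained at k = 2)
  C[1][1] = min over k of (A[1][0] + B[0][1] = 4 + 0 = 4, A[1][1] + B[1][1] = 8 + 2 = 10, A[1][2] + B[2][1] = 0 + 10 = 10) = 4 (attained at k = 0)
  C[1][2] = min over k of (A[1][0] + B[0][2] = 4 + 1 = 5, A[1][1] + B[1][2] = 8 + 5 = 13, A[1][2] + B[2][2] = 0 + 6 = 6) = 5 (attained at k = 0)
  C[2][0] = min over k of (A[2][0] + B[0][0] = -1 + 4 = 3, A[2][1] + B[1][0] = 6 + 2 = 8, A[2][2] + B[2][0] = 7 + 4 = 11) = 3 (attained at k = 0)
  C[2][1] = min over k of (A[2][0] + B[0][1] = -1 + 0 = -1, A[2][1] + B[1][1] = 6 + 2 = 8, A[2][2] + B[2][1] = 7 + 10 = 17) = -1 (attained at k = 0)
  C[2][2] = min over k of (A[2][0] + B[0][2] = -1 + 1 = 0, A[2][1] + B[1][2] = 6 + 5 = 11, A[2][2] + B[2][2] = 7 + 6 = 13) = 0 (attained at k = 0)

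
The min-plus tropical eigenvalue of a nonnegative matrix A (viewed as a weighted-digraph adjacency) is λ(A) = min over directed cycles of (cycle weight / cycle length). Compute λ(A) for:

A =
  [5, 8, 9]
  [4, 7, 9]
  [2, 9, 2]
λ(A) = 2

Enumerate directed cycles and compute their means (weight / length). Sample:
  cycle 0 → 0: weight = 5, length = 1, mean = 5/1 ≈ 5.000
  cycle 1 → 1: weight = 7, length = 1, mean = 7/1 ≈ 7.000
  cycle 2 → 2: weight = 2, length = 1, mean = 2/1 ≈ 2.000
  cycle 0 → 1 → 0: weight = 12, length = 2, mean = 12/2 ≈ 6.000
  cycle 0 → 2 → 0: weight = 11, length = 2, mean = 11/2 ≈ 5.500
  cycle 1 → 0 → 1: weight = 12, length = 2, mean = 12/2 ≈ 6.000
Minimum mean = 2.000, attained e.g. along the cycle 2 → 2 with weight 2 and length 1. So λ(A) = 2/1 = 2.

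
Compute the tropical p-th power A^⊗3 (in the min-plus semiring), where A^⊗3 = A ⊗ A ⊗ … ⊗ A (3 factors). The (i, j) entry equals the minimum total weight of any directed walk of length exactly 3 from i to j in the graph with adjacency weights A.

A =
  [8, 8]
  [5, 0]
A^⊗3 =
  [13, 8]
  [5, 0]

Each entry (A^⊗3)_ij equals the minimum over all length-3 walks i = v_0 → v_1 → … → v_3 = j of Σ_t A[v_t][v_{t+1}]. For example, for (i, j) = (0, 1) we minimise over 4 possible intermediate vertex sequences; the minimum is 8, attained along the walk 0 → 1 → 1 → 1.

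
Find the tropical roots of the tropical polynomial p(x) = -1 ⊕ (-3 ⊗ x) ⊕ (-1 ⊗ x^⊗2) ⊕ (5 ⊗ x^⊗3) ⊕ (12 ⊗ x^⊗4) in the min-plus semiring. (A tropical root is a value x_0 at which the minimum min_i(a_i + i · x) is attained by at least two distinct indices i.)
Roots: {-7, -6, -2, 2}

Each tropical root is a break point of the lower envelope of the lines y = a_i + i · x (there are 5 lines, with slopes 0, 1, ..., 4). Only the lines that attain the minimum somewhere contribute to roots; other lines are dominated. Here the surviving (envelope) indices are i = 4, i = 3, i = 2, i = 1, i = 0.
Intersections between consecutive envelope lines give the roots: for adjacent envelope indices i < j the intersection is x = (a_i − a_j) / (j − i). Reading off the sorted break points: {-7, -6, -2, 2}.
Verification: at each break x_0, at least two indices attain the minimum of min_i(a_i + i · x_0).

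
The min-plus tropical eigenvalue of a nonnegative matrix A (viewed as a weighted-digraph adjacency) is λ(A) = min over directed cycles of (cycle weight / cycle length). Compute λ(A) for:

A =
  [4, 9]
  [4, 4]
λ(A) = 4

Enumerate directed cycles and compute their means (weight / length). Sample:
  cycle 0 → 0: weight = 4, length = 1, mean = 4/1 ≈ 4.000
  cycle 1 → 1: weight = 4, length = 1, mean = 4/1 ≈ 4.000
  cycle 0 → 1 → 0: weight = 13, length = 2, mean = 13/2 ≈ 6.500
  cycle 1 → 0 → 1: weight = 13, length = 2, mean = 13/2 ≈ 6.500
Minimum mean = 4.000, attained e.g. along the cycle 0 → 0 with weight 4 and length 1. So λ(A) = 4/1 = 4.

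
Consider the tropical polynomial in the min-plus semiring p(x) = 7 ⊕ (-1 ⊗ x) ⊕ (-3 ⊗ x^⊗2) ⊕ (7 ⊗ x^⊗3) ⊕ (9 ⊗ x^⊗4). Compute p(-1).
p(-1) = -5

A tropical monomial a ⊗ x^⊗i evaluates to a + i · x. Evaluating each term at x = -1:
  Term 0 contributes 7 + 0 · -1 = 7
  Term 1 contributes -1 + 1 · -1 = -2
  Term 2 contributes -3 + 2 · -1 = -5
  Term 3 contributes 7 + 3 · -1 = 4
  Term 4 contributes 9 + 4 · -1 = 5
p(-1) = ⊕ of these = min[7, -2, -5, 4, 5] = -5.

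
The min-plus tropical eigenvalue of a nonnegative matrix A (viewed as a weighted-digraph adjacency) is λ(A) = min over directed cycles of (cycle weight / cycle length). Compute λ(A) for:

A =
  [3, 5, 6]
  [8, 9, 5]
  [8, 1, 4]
λ(A) = 3

Enumerate directed cycles and compute their means (weight / length). Sample:
  cycle 0 → 0: weight = 3, length = 1, mean = 3/1 ≈ 3.000
  cycle 1 → 1: weight = 9, length = 1, mean = 9/1 ≈ 9.000
  cycle 2 → 2: weight = 4, length = 1, mean = 4/1 ≈ 4.000
  cycle 0 → 1 → 0: weight = 13, length = 2, mean = 13/2 ≈ 6.500
  cycle 0 → 2 → 0: weight = 14, length = 2, mean = 14/2 ≈ 7.000
  cycle 1 → 0 → 1: weight = 13, length = 2, mean = 13/2 ≈ 6.500
Minimum mean = 3.000, attained e.g. along the cycle 0 → 0 with weight 3 and length 1. So λ(A) = 3/1 = 3.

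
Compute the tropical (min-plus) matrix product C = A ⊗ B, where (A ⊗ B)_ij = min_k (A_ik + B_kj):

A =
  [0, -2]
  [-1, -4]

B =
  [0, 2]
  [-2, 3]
A ⊗ B =
  [-4, 1]
  [-6, -1]

Apply the min-plus product entry-by-entry:
  C[0][0] = min over k of (A[0][0] + B[0][0] = 0 + 0 = 0, A[0][1] + B[1][0] = -2 + -2 = -4) = -4 (attained at k = 1)
  C[0][1] = min over k of (A[0][0] + B[0][1] = 0 + 2 = 2, A[0][1] + B[1][1] = -2 + 3 = 1) = 1 (attained at k = 1)
  C[1][0] = min over k of (A[1][0] + B[0][0] = -1 + 0 = -1, A[1][1] + B[1][0] = -4 + -2 = -6) = -6 (attained at k = 1)
  C[1][1] = min over k of (A[1][0] + B[0][1] = -1 + 2 = 1, A[1][1] + B[1][1] = -4 + 3 = -1) = -1 (attained at k = 1)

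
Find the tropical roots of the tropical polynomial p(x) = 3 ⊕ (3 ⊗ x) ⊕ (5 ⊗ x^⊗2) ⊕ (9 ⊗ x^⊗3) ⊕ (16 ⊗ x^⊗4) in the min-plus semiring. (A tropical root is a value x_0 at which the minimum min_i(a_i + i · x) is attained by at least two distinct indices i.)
Roots: {-7, -4, -2, 0}

Each tropical root is a break point of the lower envelope of the lines y = a_i + i · x (there are 5 lines, with slopes 0, 1, ..., 4). Only the lines that attain the minimum somewhere contribute to roots; other lines are dominated. Here the surviving (envelope) indices are i = 4, i = 3, i = 2, i = 1, i = 0.
Intersections between consecutive envelope lines give the roots: for adjacent envelope indices i < j the intersection is x = (a_i − a_j) / (j − i). Reading off the sorted break points: {-7, -4, -2, 0}.
Verification: at each break x_0, at least two indices attain the minimum of min_i(a_i + i · x_0).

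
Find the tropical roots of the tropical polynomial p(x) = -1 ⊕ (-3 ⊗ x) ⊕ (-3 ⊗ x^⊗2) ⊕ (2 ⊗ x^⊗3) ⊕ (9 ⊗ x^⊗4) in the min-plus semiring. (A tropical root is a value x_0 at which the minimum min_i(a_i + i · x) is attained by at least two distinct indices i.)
Roots: {-7, -5, 0, 2}

Each tropical root is a break point of the lower envelope of the lines y = a_i + i · x (there are 5 lines, with slopes 0, 1, ..., 4). Only the lines that attain the minimum somewhere contribute to roots; other lines are dominated. Here the surviving (envelope) indices are i = 4, i = 3, i = 2, i = 1, i = 0.
Intersections between consecutive envelope lines give the roots: for adjacent envelope indices i < j the intersection is x = (a_i − a_j) / (j − i). Reading off the sorted break points: {-7, -5, 0, 2}.
Verification: at each break x_0, at least two indices attain the minimum of min_i(a_i + i · x_0).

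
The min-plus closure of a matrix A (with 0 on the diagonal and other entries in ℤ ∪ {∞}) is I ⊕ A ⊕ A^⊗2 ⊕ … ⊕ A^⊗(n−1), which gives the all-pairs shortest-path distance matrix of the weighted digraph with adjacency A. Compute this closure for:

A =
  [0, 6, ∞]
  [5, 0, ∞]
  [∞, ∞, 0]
Closure =
  [0, 6, ∞]
  [5, 0, ∞]
  [∞, ∞, 0]

This is the Floyd-Warshall all-pairs shortest-path computation. For each intermediate vertex k = 0, 1, …, 2, update dist[i][j] ← min(dist[i][j], dist[i][k] + dist[k][j]). The final matrix gives, for each (i, j), the minimum total weight of any directed path from i to j (possibly empty when i = j).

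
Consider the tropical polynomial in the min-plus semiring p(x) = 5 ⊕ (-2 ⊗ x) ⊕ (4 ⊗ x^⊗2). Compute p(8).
p(8) = 5

A tropical monomial a ⊗ x^⊗i evaluates to a + i · x. Evaluating each term at x = 8:
  Term 0 contributes 5 + 0 · 8 = 5
  Term 1 contributes -2 + 1 · 8 = 6
  Term 2 contributes 4 + 2 · 8 = 20
p(8) = ⊕ of these = min[5, 6, 20] = 5.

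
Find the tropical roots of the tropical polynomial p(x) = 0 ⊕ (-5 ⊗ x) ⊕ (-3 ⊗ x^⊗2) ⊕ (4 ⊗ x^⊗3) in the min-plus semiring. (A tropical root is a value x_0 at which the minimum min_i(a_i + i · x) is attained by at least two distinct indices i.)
Roots: {-7, -2, 5}

Each tropical root is a break point of the lower envelope of the lines y = a_i + i · x (there are 4 lines, with slopes 0, 1, ..., 3). Only the lines that attain the minimum somewhere contribute to roots; other lines are dominated. Here the surviving (envelope) indices are i = 3, i = 2, i = 1, i = 0.
Intersections between consecutive envelope lines give the roots: for adjacent envelope indices i < j the intersection is x = (a_i − a_j) / (j − i). Reading off the sorted break points: {-7, -2, 5}.
Verification: at each break x_0, at least two indices attain the minimum of min_i(a_i + i · x_0).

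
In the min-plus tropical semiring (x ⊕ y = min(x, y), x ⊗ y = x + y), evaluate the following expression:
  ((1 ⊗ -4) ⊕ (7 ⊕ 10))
((1 ⊗ -4) ⊕ (7 ⊕ 10)) = -3

Expand innermost to outermost. Recall ⊕ takes the minimum of its arguments and ⊗ takes their sum. Working out the expression ((1 ⊗ -4) ⊕ (7 ⊕ 10)) gives -3.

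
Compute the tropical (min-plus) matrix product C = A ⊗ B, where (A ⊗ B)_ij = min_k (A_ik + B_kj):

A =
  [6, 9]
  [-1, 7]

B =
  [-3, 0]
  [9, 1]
A ⊗ B =
  [3, 6]
  [-4, -1]

Apply the min-plus product entry-by-entry:
  C[0][0] = min over k of (A[0][0] + B[0][0] = 6 + -3 = 3, A[0][1] + B[1][0] = 9 + 9 = 18) = 3 (attained at k = 0)
  C[0][1] = min over k of (A[0][0] + B[0][1] = 6 + 0 = 6, A[0][1] + B[1][1] = 9 + 1 = 10) = 6 (attained at k = 0)
  C[1][0] = min over k of (A[1][0] + B[0][0] = -1 + -3 = -4, A[1][1] + B[1][0] = 7 + 9 = 16) = -4 (attained at k = 0)
  C[1][1] = min over k of (A[1][0] + B[0][1] = -1 + 0 = -1, A[1][1] + B[1][1] = 7 + 1 = 8) = -1 (attained at k = 0)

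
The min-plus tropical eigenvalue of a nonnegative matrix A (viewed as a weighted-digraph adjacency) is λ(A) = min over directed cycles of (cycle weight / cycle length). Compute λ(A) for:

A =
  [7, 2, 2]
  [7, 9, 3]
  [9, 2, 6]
λ(A) = 5/2

Enumerate directed cycles and compute their means (weight / length). Sample:
  cycle 0 → 0: weight = 7, length = 1, mean = 7/1 ≈ 7.000
  cycle 1 → 1: weight = 9, length = 1, mean = 9/1 ≈ 9.000
  cycle 2 → 2: weight = 6, length = 1, mean = 6/1 ≈ 6.000
  cycle 0 → 1 → 0: weight = 9, length = 2, mean = 9/2 ≈ 4.500
  cycle 0 → 2 → 0: weight = 11, length = 2, mean = 11/2 ≈ 5.500
  cycle 1 → 0 → 1: weight = 9, length = 2, mean = 9/2 ≈ 4.500
Minimum mean = 2.500, attained e.g. along the cycle 1 → 2 → 1 with weight 5 and length 2. So λ(A) = 5/2 = 5/2.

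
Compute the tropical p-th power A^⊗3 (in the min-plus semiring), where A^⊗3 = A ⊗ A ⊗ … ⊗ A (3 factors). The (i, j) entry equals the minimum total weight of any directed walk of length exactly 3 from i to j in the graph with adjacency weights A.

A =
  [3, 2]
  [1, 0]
A^⊗3 =
  [3, 2]
  [1, 0]

Each entry (A^⊗3)_ij equals the minimum over all length-3 walks i = v_0 → v_1 → … → v_3 = j of Σ_t A[v_t][v_{t+1}]. For example, for (i, j) = (0, 1) we minimise over 4 possible intermediate vertex sequences; the minimum is 2, attained along the walk 0 → 1 → 1 → 1.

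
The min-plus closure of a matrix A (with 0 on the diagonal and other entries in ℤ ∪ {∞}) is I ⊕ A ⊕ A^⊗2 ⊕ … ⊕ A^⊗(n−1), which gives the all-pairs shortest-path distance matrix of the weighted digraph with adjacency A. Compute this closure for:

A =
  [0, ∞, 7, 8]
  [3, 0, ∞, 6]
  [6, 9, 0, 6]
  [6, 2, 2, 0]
Closure =
  [0, 10, 7, 8]
  [3, 0, 8, 6]
  [6, 8, 0, 6]
  [5, 2, 2, 0]

This is the Floyd-Warshall all-pairs shortest-path computation. For each intermediate vertex k = 0, 1, …, 3, update dist[i][j] ← min(dist[i][j], dist[i][k] + dist[k][j]). The final matrix gives, for each (i, j), the minimum total weight of any directed path from i to j (possibly empty when i = j).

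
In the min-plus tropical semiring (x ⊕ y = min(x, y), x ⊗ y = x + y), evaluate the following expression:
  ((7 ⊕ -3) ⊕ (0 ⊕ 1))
((7 ⊕ -3) ⊕ (0 ⊕ 1)) = -3

Expand innermost to outermost. Recall ⊕ takes the minimum of its arguments and ⊗ takes their sum. Working out the expression ((7 ⊕ -3) ⊕ (0 ⊕ 1)) gives -3.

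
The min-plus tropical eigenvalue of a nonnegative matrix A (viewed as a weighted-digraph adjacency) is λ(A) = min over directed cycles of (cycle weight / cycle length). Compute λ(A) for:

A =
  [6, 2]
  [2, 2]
λ(A) = 2

Enumerate directed cycles and compute their means (weight / length). Sample:
  cycle 0 → 0: weight = 6, length = 1, mean = 6/1 ≈ 6.000
  cycle 1 → 1: weight = 2, length = 1, mean = 2/1 ≈ 2.000
  cycle 0 → 1 → 0: weight = 4, length = 2, mean = 4/2 ≈ 2.000
  cycle 1 → 0 → 1: weight = 4, length = 2, mean = 4/2 ≈ 2.000
Minimum mean = 2.000, attained e.g. along the cycle 1 → 1 with weight 2 and length 1. So λ(A) = 2/1 = 2.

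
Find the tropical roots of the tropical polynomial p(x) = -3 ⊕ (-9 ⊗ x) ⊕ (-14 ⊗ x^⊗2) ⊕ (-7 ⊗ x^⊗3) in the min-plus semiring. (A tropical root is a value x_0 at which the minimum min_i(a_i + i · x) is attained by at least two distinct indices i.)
Roots: {-7, 5, 6}

Each tropical root is a break point of the lower envelope of the lines y = a_i + i · x (there are 4 lines, with slopes 0, 1, ..., 3). Only the lines that attain the minimum somewhere contribute to roots; other lines are dominated. Here the surviving (envelope) indices are i = 3, i = 2, i = 1, i = 0.
Intersections between consecutive envelope lines give the roots: for adjacent envelope indices i < j the intersection is x = (a_i − a_j) / (j − i). Reading off the sorted break points: {-7, 5, 6}.
Verification: at each break x_0, at least two indices attain the minimum of min_i(a_i + i · x_0).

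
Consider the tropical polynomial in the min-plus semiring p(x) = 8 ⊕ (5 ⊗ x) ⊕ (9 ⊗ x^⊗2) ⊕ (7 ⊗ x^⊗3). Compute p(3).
p(3) = 8

A tropical monomial a ⊗ x^⊗i evaluates to a + i · x. Evaluating each term at x = 3:
  Term 0 contributes 8 + 0 · 3 = 8
  Term 1 contributes 5 + 1 · 3 = 8
  Term 2 contributes 9 + 2 · 3 = 15
  Term 3 contributes 7 + 3 · 3 = 16
p(3) = ⊕ of these = min[8, 8, 15, 16] = 8.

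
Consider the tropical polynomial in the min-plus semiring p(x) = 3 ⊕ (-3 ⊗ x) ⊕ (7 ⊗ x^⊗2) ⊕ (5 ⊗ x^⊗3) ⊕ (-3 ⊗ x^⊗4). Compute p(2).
p(2) = -1

A tropical monomial a ⊗ x^⊗i evaluates to a + i · x. Evaluating each term at x = 2:
  Term 0 contributes 3 + 0 · 2 = 3
  Term 1 contributes -3 + 1 · 2 = -1
  Term 2 contributes 7 + 2 · 2 = 11
  Term 3 contributes 5 + 3 · 2 = 11
  Term 4 contributes -3 + 4 · 2 = 5
p(2) = ⊕ of these = min[3, -1, 11, 11, 5] = -1.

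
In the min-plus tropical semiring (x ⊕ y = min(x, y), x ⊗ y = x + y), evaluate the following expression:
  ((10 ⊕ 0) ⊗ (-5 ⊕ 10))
((10 ⊕ 0) ⊗ (-5 ⊕ 10)) = -5

Expand innermost to outermost. Recall ⊕ takes the minimum of its arguments and ⊗ takes their sum. Working out the expression ((10 ⊕ 0) ⊗ (-5 ⊕ 10)) gives -5.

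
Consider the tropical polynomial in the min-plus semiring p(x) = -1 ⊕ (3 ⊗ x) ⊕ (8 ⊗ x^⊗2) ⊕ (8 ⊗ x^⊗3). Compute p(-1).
p(-1) = -1

A tropical monomial a ⊗ x^⊗i evaluates to a + i · x. Evaluating each term at x = -1:
  Term 0 contributes -1 + 0 · -1 = -1
  Term 1 contributes 3 + 1 · -1 = 2
  Term 2 contributes 8 + 2 · -1 = 6
  Term 3 contributes 8 + 3 · -1 = 5
p(-1) = ⊕ of these = min[-1, 2, 6, 5] = -1.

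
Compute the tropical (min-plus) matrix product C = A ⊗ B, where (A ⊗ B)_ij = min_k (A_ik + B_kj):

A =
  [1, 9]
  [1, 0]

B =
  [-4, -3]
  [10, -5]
A ⊗ B =
  [-3, -2]
  [-3, -5]

Apply the min-plus product entry-by-entry:
  C[0][0] = min over k of (A[0][0] + B[0][0] = 1 + -4 = -3, A[0][1] + B[1][0] = 9 + 10 = 19) = -3 (attained at k = 0)
  C[0][1] = min over k of (A[0][0] + B[0][1] = 1 + -3 = -2, A[0][1] + B[1][1] = 9 + -5 = 4) = -2 (attained at k = 0)
  C[1][0] = min over k of (A[1][0] + B[0][0] = 1 + -4 = -3, A[1][1] + B[1][0] = 0 + 10 = 10) = -3 (attained at k = 0)
  C[1][1] = min over k of (A[1][0] + B[0][1] = 1 + -3 = -2, A[1][1] + B[1][1] = 0 + -5 = -5) = -5 (attained at k = 1)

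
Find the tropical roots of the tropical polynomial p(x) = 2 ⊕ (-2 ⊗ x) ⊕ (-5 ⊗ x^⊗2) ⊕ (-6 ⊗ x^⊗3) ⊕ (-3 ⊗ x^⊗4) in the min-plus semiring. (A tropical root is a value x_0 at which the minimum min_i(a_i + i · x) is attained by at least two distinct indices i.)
Roots: {-3, 1, 3, 4}

Each tropical root is a break point of the lower envelope of the lines y = a_i + i · x (there are 5 lines, with slopes 0, 1, ..., 4). Only the lines that attain the minimum somewhere contribute to roots; other lines are dominated. Here the surviving (envelope) indices are i = 4, i = 3, i = 2, i = 1, i = 0.
Intersections between consecutive envelope lines give the roots: for adjacent envelope indices i < j the intersection is x = (a_i − a_j) / (j − i). Reading off the sorted break points: {-3, 1, 3, 4}.
Verification: at each break x_0, at least two indices attain the minimum of min_i(a_i + i · x_0).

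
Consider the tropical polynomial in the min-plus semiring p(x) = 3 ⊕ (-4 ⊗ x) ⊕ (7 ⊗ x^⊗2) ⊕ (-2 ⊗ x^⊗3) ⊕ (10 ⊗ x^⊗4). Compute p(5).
p(5) = 1

A tropical monomial a ⊗ x^⊗i evaluates to a + i · x. Evaluating each term at x = 5:
  Term 0 contributes 3 + 0 · 5 = 3
  Term 1 contributes -4 + 1 · 5 = 1
  Term 2 contributes 7 + 2 · 5 = 17
  Term 3 contributes -2 + 3 · 5 = 13
  Term 4 contributes 10 + 4 · 5 = 30
p(5) = ⊕ of these = min[3, 1, 17, 13, 30] = 1.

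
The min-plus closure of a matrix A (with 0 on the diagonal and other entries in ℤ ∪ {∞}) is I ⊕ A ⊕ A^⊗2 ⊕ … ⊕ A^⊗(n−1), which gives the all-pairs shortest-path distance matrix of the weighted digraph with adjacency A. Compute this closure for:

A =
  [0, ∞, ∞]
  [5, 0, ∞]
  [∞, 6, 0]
Closure =
  [0, ∞, ∞]
  [5, 0, ∞]
  [11, 6, 0]

This is the Floyd-Warshall all-pairs shortest-path computation. For each intermediate vertex k = 0, 1, …, 2, update dist[i][j] ← min(dist[i][j], dist[i][k] + dist[k][j]). The final matrix gives, for each (i, j), the minimum total weight of any directed path from i to j (possibly empty when i = j).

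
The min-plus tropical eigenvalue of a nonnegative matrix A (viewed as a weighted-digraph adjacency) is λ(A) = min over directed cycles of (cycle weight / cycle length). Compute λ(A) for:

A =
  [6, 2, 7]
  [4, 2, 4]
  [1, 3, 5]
λ(A) = 2

Enumerate directed cycles and compute their means (weight / length). Sample:
  cycle 0 → 0: weight = 6, length = 1, mean = 6/1 ≈ 6.000
  cycle 1 → 1: weight = 2, length = 1, mean = 2/1 ≈ 2.000
  cycle 2 → 2: weight = 5, length = 1, mean = 5/1 ≈ 5.000
  cycle 0 → 1 → 0: weight = 6, length = 2, mean = 6/2 ≈ 3.000
  cycle 0 → 2 → 0: weight = 8, length = 2, mean = 8/2 ≈ 4.000
  cycle 1 → 0 → 1: weight = 6, length = 2, mean = 6/2 ≈ 3.000
Minimum mean = 2.000, attained e.g. along the cycle 1 → 1 with weight 2 and length 1. So λ(A) = 2/1 = 2.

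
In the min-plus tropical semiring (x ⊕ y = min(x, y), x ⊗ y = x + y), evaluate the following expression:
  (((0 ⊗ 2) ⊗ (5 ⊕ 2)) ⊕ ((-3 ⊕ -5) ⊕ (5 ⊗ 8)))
(((0 ⊗ 2) ⊗ (5 ⊕ 2)) ⊕ ((-3 ⊕ -5) ⊕ (5 ⊗ 8))) = -5

Expand innermost to outermost. Recall ⊕ takes the minimum of its arguments and ⊗ takes their sum. Working out the expression (((0 ⊗ 2) ⊗ (5 ⊕ 2)) ⊕ ((-3 ⊕ -5) ⊕ (5 ⊗ 8))) gives -5.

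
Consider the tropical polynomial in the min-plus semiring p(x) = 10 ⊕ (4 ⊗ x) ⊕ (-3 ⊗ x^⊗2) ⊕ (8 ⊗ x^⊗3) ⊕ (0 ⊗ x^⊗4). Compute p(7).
p(7) = 10

A tropical monomial a ⊗ x^⊗i evaluates to a + i · x. Evaluating each term at x = 7:
  Term 0 contributes 10 + 0 · 7 = 10
  Term 1 contributes 4 + 1 · 7 = 11
  Term 2 contributes -3 + 2 · 7 = 11
  Term 3 contributes 8 + 3 · 7 = 29
  Term 4 contributes 0 + 4 · 7 = 28
p(7) = ⊕ of these = min[10, 11, 11, 29, 28] = 10.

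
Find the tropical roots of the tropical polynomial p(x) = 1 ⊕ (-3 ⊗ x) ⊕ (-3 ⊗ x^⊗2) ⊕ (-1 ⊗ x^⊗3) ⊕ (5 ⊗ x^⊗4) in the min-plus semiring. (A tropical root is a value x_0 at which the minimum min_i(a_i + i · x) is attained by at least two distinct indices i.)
Roots: {-6, -2, 0, 4}

Each tropical root is a break point of the lower envelope of the lines y = a_i + i · x (there are 5 lines, with slopes 0, 1, ..., 4). Only the lines that attain the minimum somewhere contribute to roots; other lines are dominated. Here the surviving (envelope) indices are i = 4, i = 3, i = 2, i = 1, i = 0.
Intersections between consecutive envelope lines give the roots: for adjacent envelope indices i < j the intersection is x = (a_i − a_j) / (j − i). Reading off the sorted break points: {-6, -2, 0, 4}.
Verification: at each break x_0, at least two indices attain the minimum of min_i(a_i + i · x_0).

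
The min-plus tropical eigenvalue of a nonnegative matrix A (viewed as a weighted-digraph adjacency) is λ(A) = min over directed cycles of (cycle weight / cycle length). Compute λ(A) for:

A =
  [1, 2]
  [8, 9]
λ(A) = 1

Enumerate directed cycles and compute their means (weight / length). Sample:
  cycle 0 → 0: weight = 1, length = 1, mean = 1/1 ≈ 1.000
  cycle 1 → 1: weight = 9, length = 1, mean = 9/1 ≈ 9.000
  cycle 0 → 1 → 0: weight = 10, length = 2, mean = 10/2 ≈ 5.000
  cycle 1 → 0 → 1: weight = 10, length = 2, mean = 10/2 ≈ 5.000
Minimum mean = 1.000, attained e.g. along the cycle 0 → 0 with weight 1 and length 1. So λ(A) = 1/1 = 1.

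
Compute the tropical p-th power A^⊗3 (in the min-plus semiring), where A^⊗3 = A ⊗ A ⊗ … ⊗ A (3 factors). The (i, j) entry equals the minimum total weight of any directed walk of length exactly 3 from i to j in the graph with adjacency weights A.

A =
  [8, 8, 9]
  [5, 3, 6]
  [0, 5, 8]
A^⊗3 =
  [14, 14, 17]
  [9, 9, 12]
  [9, 11, 14]

Each entry (A^⊗3)_ij equals the minimum over all length-3 walks i = v_0 → v_1 → … → v_3 = j of Σ_t A[v_t][v_{t+1}]. For example, for (i, j) = (0, 2) we minimise over 9 possible intermediate vertex sequences; the minimum is 17, attained along the walk 0 → 1 → 1 → 2.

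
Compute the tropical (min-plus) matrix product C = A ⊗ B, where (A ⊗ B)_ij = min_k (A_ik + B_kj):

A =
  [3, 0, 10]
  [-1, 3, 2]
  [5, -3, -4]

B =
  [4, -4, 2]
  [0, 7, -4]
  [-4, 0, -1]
A ⊗ B =
  [0, -1, -4]
  [-2, -5, -1]
  [-8, -4, -7]

Apply the min-plus product entry-by-entry:
  C[0][0] = min over k of (A[0][0] + B[0][0] = 3 + 4 = 7, A[0][1] + B[1][0] = 0 + 0 = 0, A[0][2] + B[2][0] = 10 + -4 = 6) = 0 (attained at k = 1)
  C[0][1] = min over k of (A[0][0] + B[0][1] = 3 + -4 = -1, A[0][1] + B[1][1] = 0 + 7 = 7, A[0][2] + B[2][1] = 10 + 0 = 10) = -1 (attained at k = 0)
  C[0][2] = min over k of (A[0][0] + B[0][2] = 3 + 2 = 5, A[0][1] + B[1][2] = 0 + -4 = -4, A[0][2] + B[2][2] = 10 + -1 = 9) = -4 (attained at k = 1)
  C[1][0] = min over k of (A[1][0] + B[0][0] = -1 + 4 = 3, A[1][1] + B[1][0] = 3 + 0 = 3, A[1][2] + B[2][0] = 2 + -4 = -2) = -2 (attained at k = 2)
  C[1][1] = min over k of (A[1][0] + B[0][1] = -1 + -4 = -5, A[1][1] + B[1][1] = 3 + 7 = 10, A[1][2] + B[2][1] = 2 + 0 = 2) = -5 (attained at k = 0)
  C[1][2] = min over k of (A[1][0] + B[0][2] = -1 + 2 = 1, A[1][1] + B[1][2] = 3 + -4 = -1, A[1][2] + B[2][2] = 2 + -1 = 1) = -1 (attained at k = 1)
  C[2][0] = min over k of (A[2][0] + B[0][0] = 5 + 4 = 9, A[2][1] + B[1][0] = -3 + 0 = -3, A[2][2] + B[2][0] = -4 + -4 = -8) = -8 (attained at k = 2)
  C[2][1] = min over k of (A[2][0] + B[0][1] = 5 + -4 = 1, A[2][1] + B[1][1] = -3 + 7 = 4, A[2][2] + B[2][1] = -4 + 0 = -4) = -4 (attained at k = 2)
  C[2][2] = min over k of (A[2][0] + B[0][2] = 5 + 2 = 7, A[2][1] + B[1][2] = -3 + -4 = -7, A[2][2] + B[2][2] = -4 + -1 = -5) = -7 (attained at k = 1)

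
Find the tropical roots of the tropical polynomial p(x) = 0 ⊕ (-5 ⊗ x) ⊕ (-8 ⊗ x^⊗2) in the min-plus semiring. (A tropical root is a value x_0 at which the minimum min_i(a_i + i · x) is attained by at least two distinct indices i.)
Roots: {3, 5}

Each tropical root is a break point of the lower envelope of the lines y = a_i + i · x (there are 3 lines, with slopes 0, 1, ..., 2). Only the lines that attain the minimum somewhere contribute to roots; other lines are dominated. Here the surviving (envelope) indices are i = 2, i = 1, i = 0.
Intersections between consecutive envelope lines give the roots: for adjacent envelope indices i < j the intersection is x = (a_i − a_j) / (j − i). Reading off the sorted break points: {3, 5}.
Verification: at each break x_0, at least two indices attain the minimum of min_i(a_i + i · x_0).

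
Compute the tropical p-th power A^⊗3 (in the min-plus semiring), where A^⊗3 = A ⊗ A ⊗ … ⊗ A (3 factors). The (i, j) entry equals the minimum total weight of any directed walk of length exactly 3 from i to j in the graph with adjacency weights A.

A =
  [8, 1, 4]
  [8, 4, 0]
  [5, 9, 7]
A^⊗3 =
  [6, 9, 5]
  [9, 6, 8]
  [14, 10, 6]

Each entry (A^⊗3)_ij equals the minimum over all length-3 walks i = v_0 → v_1 → … → v_3 = j of Σ_t A[v_t][v_{t+1}]. For example, for (i, j) = (0, 2) we minimise over 9 possible intermediate vertex sequences; the minimum is 5, attained along the walk 0 → 1 → 1 → 2.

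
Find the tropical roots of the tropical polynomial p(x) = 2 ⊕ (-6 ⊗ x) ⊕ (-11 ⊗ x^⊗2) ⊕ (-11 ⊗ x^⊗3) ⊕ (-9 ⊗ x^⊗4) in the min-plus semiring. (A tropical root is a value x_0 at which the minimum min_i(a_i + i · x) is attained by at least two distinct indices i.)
Roots: {-2, 0, 5, 8}

Each tropical root is a break point of the lower envelope of the lines y = a_i + i · x (there are 5 lines, with slopes 0, 1, ..., 4). Only the lines that attain the minimum somewhere contribute to roots; other lines are dominated. Here the surviving (envelope) indices are i = 4, i = 3, i = 2, i = 1, i = 0.
Intersections between consecutive envelope lines give the roots: for adjacent envelope indices i < j the intersection is x = (a_i − a_j) / (j − i). Reading off the sorted break points: {-2, 0, 5, 8}.
Verification: at each break x_0, at least two indices attain the minimum of min_i(a_i + i · x_0).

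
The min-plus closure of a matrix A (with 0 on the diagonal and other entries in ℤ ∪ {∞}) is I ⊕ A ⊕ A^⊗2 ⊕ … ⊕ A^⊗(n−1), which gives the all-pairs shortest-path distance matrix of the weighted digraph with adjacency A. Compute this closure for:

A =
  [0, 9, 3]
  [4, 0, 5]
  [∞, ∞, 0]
Closure =
  [0, 9, 3]
  [4, 0, 5]
  [∞, ∞, 0]

This is the Floyd-Warshall all-pairs shortest-path computation. For each intermediate vertex k = 0, 1, …, 2, update dist[i][j] ← min(dist[i][j], dist[i][k] + dist[k][j]). The final matrix gives, for each (i, j), the minimum total weight of any directed path from i to j (possibly empty when i = j).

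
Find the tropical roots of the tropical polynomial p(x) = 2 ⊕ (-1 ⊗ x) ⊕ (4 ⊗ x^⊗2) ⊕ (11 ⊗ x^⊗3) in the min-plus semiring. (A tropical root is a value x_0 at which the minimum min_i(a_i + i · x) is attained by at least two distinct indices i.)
Roots: {-7, -5, 3}

Each tropical root is a break point of the lower envelope of the lines y = a_i + i · x (there are 4 lines, with slopes 0, 1, ..., 3). Only the lines that attain the minimum somewhere contribute to roots; other lines are dominated. Here the surviving (envelope) indices are i = 3, i = 2, i = 1, i = 0.
Intersections between consecutive envelope lines give the roots: for adjacent envelope indices i < j the intersection is x = (a_i − a_j) / (j − i). Reading off the sorted break points: {-7, -5, 3}.
Verification: at each break x_0, at least two indices attain the minimum of min_i(a_i + i · x_0).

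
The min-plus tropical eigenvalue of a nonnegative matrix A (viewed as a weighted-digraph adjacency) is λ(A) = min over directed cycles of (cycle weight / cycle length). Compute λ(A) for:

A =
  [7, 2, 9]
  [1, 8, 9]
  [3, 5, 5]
λ(A) = 3/2

Enumerate directed cycles and compute their means (weight / length). Sample:
  cycle 0 → 0: weight = 7, length = 1, mean = 7/1 ≈ 7.000
  cycle 1 → 1: weight = 8, length = 1, mean = 8/1 ≈ 8.000
  cycle 2 → 2: weight = 5, length = 1, mean = 5/1 ≈ 5.000
  cycle 0 → 1 → 0: weight = 3, length = 2, mean = 3/2 ≈ 1.500
  cycle 0 → 2 → 0: weight = 12, length = 2, mean = 12/2 ≈ 6.000
  cycle 1 → 0 → 1: weight = 3, length = 2, mean = 3/2 ≈ 1.500
Minimum mean = 1.500, attained e.g. along the cycle 0 → 1 → 0 with weight 3 and length 2. So λ(A) = 3/2 = 3/2.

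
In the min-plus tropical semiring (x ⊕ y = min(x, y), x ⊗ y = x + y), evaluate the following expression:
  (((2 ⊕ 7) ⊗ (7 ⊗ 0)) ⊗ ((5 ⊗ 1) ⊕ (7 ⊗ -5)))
(((2 ⊕ 7) ⊗ (7 ⊗ 0)) ⊗ ((5 ⊗ 1) ⊕ (7 ⊗ -5))) = 11

Expand innermost to outermost. Recall ⊕ takes the minimum of its arguments and ⊗ takes their sum. Working out the expression (((2 ⊕ 7) ⊗ (7 ⊗ 0)) ⊗ ((5 ⊗ 1) ⊕ (7 ⊗ -5))) gives 11.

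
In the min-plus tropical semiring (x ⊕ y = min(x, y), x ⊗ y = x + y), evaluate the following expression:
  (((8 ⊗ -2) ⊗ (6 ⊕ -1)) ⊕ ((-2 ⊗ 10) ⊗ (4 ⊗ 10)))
(((8 ⊗ -2) ⊗ (6 ⊕ -1)) ⊕ ((-2 ⊗ 10) ⊗ (4 ⊗ 10))) = 5

Expand innermost to outermost. Recall ⊕ takes the minimum of its arguments and ⊗ takes their sum. Working out the expression (((8 ⊗ -2) ⊗ (6 ⊕ -1)) ⊕ ((-2 ⊗ 10) ⊗ (4 ⊗ 10))) gives 5.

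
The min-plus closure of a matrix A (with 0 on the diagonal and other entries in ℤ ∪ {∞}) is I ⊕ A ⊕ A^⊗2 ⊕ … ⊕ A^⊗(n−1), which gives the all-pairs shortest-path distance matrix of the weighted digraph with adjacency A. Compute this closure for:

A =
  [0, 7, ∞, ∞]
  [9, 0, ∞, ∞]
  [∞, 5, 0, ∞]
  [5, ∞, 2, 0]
Closure =
  [0, 7, ∞, ∞]
  [9, 0, ∞, ∞]
  [14, 5, 0, ∞]
  [5, 7, 2, 0]

This is the Floyd-Warshall all-pairs shortest-path computation. For each intermediate vertex k = 0, 1, …, 3, update dist[i][j] ← min(dist[i][j], dist[i][k] + dist[k][j]). The final matrix gives, for each (i, j), the minimum total weight of any directed path from i to j (possibly empty when i = j).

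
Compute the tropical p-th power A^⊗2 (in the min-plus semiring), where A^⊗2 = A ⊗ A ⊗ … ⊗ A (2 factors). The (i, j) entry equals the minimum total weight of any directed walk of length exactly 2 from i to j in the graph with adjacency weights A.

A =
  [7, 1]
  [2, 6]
A^⊗2 =
  [3, 7]
  [8, 3]

Each entry (A^⊗2)_ij equals the minimum over all length-2 walks i = v_0 → v_1 → … → v_2 = j of Σ_t A[v_t][v_{t+1}]. For example, for (i, j) = (0, 1) we minimise over 2 possible intermediate vertex sequences; the minimum is 7, attained along the walk 0 → 1 → 1.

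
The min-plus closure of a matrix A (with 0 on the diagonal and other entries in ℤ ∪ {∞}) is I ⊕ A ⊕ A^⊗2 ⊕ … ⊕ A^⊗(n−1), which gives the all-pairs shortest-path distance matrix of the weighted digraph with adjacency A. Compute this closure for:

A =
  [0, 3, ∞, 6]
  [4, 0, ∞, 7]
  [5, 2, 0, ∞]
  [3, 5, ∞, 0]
Closure =
  [0, 3, ∞, 6]
  [4, 0, ∞, 7]
  [5, 2, 0, 9]
  [3, 5, ∞, 0]

This is the Floyd-Warshall all-pairs shortest-path computation. For each intermediate vertex k = 0, 1, …, 3, update dist[i][j] ← min(dist[i][j], dist[i][k] + dist[k][j]). The final matrix gives, for each (i, j), the minimum total weight of any directed path from i to j (possibly empty when i = j).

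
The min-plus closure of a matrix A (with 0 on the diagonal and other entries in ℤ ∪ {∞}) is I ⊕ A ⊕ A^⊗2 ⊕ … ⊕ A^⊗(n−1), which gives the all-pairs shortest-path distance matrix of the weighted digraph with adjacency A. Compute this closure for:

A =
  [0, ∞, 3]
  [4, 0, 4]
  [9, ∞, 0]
Closure =
  [0, ∞, 3]
  [4, 0, 4]
  [9, ∞, 0]

This is the Floyd-Warshall all-pairs shortest-path computation. For each intermediate vertex k = 0, 1, …, 2, update dist[i][j] ← min(dist[i][j], dist[i][k] + dist[k][j]). The final matrix gives, for each (i, j), the minimum total weight of any directed path from i to j (possibly empty when i = j).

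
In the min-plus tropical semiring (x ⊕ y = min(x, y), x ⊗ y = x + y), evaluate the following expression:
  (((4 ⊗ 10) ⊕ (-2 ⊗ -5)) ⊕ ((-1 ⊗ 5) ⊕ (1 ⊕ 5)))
(((4 ⊗ 10) ⊕ (-2 ⊗ -5)) ⊕ ((-1 ⊗ 5) ⊕ (1 ⊕ 5))) = -7

Expand innermost to outermost. Recall ⊕ takes the minimum of its arguments and ⊗ takes their sum. Working out the expression (((4 ⊗ 10) ⊕ (-2 ⊗ -5)) ⊕ ((-1 ⊗ 5) ⊕ (1 ⊕ 5))) gives -7.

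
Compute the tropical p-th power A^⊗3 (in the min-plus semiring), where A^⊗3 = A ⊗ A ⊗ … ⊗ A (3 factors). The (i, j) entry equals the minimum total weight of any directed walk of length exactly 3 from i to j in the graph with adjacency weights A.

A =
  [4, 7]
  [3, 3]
A^⊗3 =
  [12, 13]
  [9, 9]

Each entry (A^⊗3)_ij equals the minimum over all length-3 walks i = v_0 → v_1 → … → v_3 = j of Σ_t A[v_t][v_{t+1}]. For example, for (i, j) = (0, 1) we minimise over 4 possible intermediate vertex sequences; the minimum is 13, attained along the walk 0 → 1 → 1 → 1.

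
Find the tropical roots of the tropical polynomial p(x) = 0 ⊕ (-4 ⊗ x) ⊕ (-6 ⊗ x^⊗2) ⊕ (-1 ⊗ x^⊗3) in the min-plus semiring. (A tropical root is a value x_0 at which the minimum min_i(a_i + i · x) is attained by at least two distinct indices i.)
Roots: {-5, 2, 4}

Each tropical root is a break point of the lower envelope of the lines y = a_i + i · x (there are 4 lines, with slopes 0, 1, ..., 3). Only the lines that attain the minimum somewhere contribute to roots; other lines are dominated. Here the surviving (envelope) indices are i = 3, i = 2, i = 1, i = 0.
Intersections between consecutive envelope lines give the roots: for adjacent envelope indices i < j the intersection is x = (a_i − a_j) / (j − i). Reading off the sorted break points: {-5, 2, 4}.
Verification: at each break x_0, at least two indices attain the minimum of min_i(a_i + i · x_0).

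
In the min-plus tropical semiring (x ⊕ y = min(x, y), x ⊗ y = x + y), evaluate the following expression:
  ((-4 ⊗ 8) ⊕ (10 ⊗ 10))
((-4 ⊗ 8) ⊕ (10 ⊗ 10)) = 4

Expand innermost to outermost. Recall ⊕ takes the minimum of its arguments and ⊗ takes their sum. Working out the expression ((-4 ⊗ 8) ⊕ (10 ⊗ 10)) gives 4.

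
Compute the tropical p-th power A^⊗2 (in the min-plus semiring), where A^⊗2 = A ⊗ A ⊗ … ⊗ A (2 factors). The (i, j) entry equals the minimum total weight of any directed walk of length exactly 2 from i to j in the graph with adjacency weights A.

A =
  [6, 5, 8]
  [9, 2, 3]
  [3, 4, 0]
A^⊗2 =
  [11, 7, 8]
  [6, 4, 3]
  [3, 4, 0]

Each entry (A^⊗2)_ij equals the minimum over all length-2 walks i = v_0 → v_1 → … → v_2 = j of Σ_t A[v_t][v_{t+1}]. For example, for (i, j) = (0, 2) we minimise over 3 possible intermediate vertex sequences; the minimum is 8, attained along the walk 0 → 1 → 2.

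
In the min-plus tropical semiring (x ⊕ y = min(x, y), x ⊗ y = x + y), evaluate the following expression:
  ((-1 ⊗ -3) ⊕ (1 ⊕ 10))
((-1 ⊗ -3) ⊕ (1 ⊕ 10)) = -4

Expand innermost to outermost. Recall ⊕ takes the minimum of its arguments and ⊗ takes their sum. Working out the expression ((-1 ⊗ -3) ⊕ (1 ⊕ 10)) gives -4.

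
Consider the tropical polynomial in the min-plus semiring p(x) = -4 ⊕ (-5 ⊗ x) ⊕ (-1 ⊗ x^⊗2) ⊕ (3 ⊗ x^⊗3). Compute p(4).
p(4) = -4

A tropical monomial a ⊗ x^⊗i evaluates to a + i · x. Evaluating each term at x = 4:
  Term 0 contributes -4 + 0 · 4 = -4
  Term 1 contributes -5 + 1 · 4 = -1
  Term 2 contributes -1 + 2 · 4 = 7
  Term 3 contributes 3 + 3 · 4 = 15
p(4) = ⊕ of these = min[-4, -1, 7, 15] = -4.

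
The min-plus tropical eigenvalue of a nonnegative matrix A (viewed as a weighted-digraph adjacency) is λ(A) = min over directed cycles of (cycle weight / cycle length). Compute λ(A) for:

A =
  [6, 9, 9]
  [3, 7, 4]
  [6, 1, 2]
λ(A) = 2

Enumerate directed cycles and compute their means (weight / length). Sample:
  cycle 0 → 0: weight = 6, length = 1, mean = 6/1 ≈ 6.000
  cycle 1 → 1: weight = 7, length = 1, mean = 7/1 ≈ 7.000
  cycle 2 → 2: weight = 2, length = 1, mean = 2/1 ≈ 2.000
  cycle 0 → 1 → 0: weight = 12, length = 2, mean = 12/2 ≈ 6.000
  cycle 0 → 2 → 0: weight = 15, length = 2, mean = 15/2 ≈ 7.500
  cycle 1 → 0 → 1: weight = 12, length = 2, mean = 12/2 ≈ 6.000
Minimum mean = 2.000, attained e.g. along the cycle 2 → 2 with weight 2 and length 1. So λ(A) = 2/1 = 2.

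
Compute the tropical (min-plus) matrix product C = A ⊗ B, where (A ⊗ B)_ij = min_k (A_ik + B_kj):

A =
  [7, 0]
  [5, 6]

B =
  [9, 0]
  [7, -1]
A ⊗ B =
  [7, -1]
  [13, 5]

Apply the min-plus product entry-by-entry:
  C[0][0] = min over k of (A[0][0] + B[0][0] = 7 + 9 = 16, A[0][1] + B[1][0] = 0 + 7 = 7) = 7 (attained at k = 1)
  C[0][1] = min over k of (A[0][0] + B[0][1] = 7 + 0 = 7, A[0][1] + B[1][1] = 0 + -1 = -1) = -1 (attained at k = 1)
  C[1][0] = min over k of (A[1][0] + B[0][0] = 5 + 9 = 14, A[1][1] + B[1][0] = 6 + 7 = 13) = 13 (attained at k = 1)
  C[1][1] = min over k of (A[1][0] + B[0][1] = 5 + 0 = 5, A[1][1] + B[1][1] = 6 + -1 = 5) = 5 (attained at k = 0)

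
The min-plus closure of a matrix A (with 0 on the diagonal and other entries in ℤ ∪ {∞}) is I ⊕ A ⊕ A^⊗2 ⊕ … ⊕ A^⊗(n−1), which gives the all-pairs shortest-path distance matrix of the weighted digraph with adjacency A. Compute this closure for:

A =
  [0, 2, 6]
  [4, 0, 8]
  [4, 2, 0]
Closure =
  [0, 2, 6]
  [4, 0, 8]
  [4, 2, 0]

This is the Floyd-Warshall all-pairs shortest-path computation. For each intermediate vertex k = 0, 1, …, 2, update dist[i][j] ← min(dist[i][j], dist[i][k] + dist[k][j]). The final matrix gives, for each (i, j), the minimum total weight of any directed path from i to j (possibly empty when i = j).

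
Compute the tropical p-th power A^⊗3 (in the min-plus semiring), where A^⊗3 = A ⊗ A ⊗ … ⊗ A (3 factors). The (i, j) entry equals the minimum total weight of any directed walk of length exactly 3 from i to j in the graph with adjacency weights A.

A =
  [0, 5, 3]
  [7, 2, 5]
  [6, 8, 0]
A^⊗3 =
  [0, 5, 3]
  [7, 6, 5]
  [6, 8, 0]

Each entry (A^⊗3)_ij equals the minimum over all length-3 walks i = v_0 → v_1 → … → v_3 = j of Σ_t A[v_t][v_{t+1}]. For example, for (i, j) = (0, 2) we minimise over 9 possible intermediate vertex sequences; the minimum is 3, attained along the walk 0 → 0 → 0 → 2.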